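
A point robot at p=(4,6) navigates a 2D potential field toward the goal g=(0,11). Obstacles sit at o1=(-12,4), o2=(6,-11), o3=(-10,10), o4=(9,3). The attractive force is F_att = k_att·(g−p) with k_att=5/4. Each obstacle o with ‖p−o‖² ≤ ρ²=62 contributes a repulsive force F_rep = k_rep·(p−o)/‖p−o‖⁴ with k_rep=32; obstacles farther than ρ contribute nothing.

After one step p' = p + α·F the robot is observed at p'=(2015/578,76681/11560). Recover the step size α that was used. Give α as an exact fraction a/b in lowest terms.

α = 1/10

F_att = 5/4·(g−p) = 5/4·(-4,5) = (-5.0000,6.2500)
o1: d²=260 > ρ²=62 → inactive
o2: d²=293 > ρ²=62 → inactive
o3: d²=212 > ρ²=62 → inactive
o4: d²=34 ≤ ρ²=62; F_rep = 32·(-5,3)/34² = (-0.1384,0.0830)
F = F_att + ΣF_rep = (-5.1384,6.3330)
Δp = p'−p = (-0.5138,0.6333); α = Δx/Fx = (-297/578) / (-1485/289) = 1/10
check: Δy/Fy = (7321/11560) / (7321/1156) = 1/10 ✓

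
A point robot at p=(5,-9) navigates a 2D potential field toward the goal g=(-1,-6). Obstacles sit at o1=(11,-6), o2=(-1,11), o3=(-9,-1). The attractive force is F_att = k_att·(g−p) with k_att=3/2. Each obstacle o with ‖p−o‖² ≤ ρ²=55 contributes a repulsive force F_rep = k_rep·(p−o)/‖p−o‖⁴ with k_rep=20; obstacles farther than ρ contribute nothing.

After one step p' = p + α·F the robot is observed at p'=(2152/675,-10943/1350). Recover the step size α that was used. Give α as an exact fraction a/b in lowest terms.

α = 1/5

F_att = 3/2·(g−p) = 3/2·(-6,3) = (-9.0000,4.5000)
o1: d²=45 ≤ ρ²=55; F_rep = 20·(-6,-3)/45² = (-0.0593,-0.0296)
o2: d²=436 > ρ²=55 → inactive
o3: d²=260 > ρ²=55 → inactive
F = F_att + ΣF_rep = (-9.0593,4.4704)
Δp = p'−p = (-1.8119,0.8941); α = Δx/Fx = (-1223/675) / (-1223/135) = 1/5
check: Δy/Fy = (1207/1350) / (1207/270) = 1/5 ✓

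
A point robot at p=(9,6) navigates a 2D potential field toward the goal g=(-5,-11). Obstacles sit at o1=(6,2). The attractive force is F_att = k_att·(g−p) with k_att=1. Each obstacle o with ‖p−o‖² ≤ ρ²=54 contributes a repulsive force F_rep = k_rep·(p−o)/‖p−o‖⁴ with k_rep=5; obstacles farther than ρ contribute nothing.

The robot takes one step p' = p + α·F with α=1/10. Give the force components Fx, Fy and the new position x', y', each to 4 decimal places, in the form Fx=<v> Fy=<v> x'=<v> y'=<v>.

F_att = 1·(g−p) = 1·(-14,-17) = (-14.0000,-17.0000)
o1: d²=25 ≤ ρ²=54; F_rep = 5·(3,4)/25² = (0.0240,0.0320)
F = F_att + ΣF_rep = (-13.9760,-16.9680)
p' = p + 1/10·F = (7.6024,4.3032)

Fx=-13.9760 Fy=-16.9680 x'=7.6024 y'=4.3032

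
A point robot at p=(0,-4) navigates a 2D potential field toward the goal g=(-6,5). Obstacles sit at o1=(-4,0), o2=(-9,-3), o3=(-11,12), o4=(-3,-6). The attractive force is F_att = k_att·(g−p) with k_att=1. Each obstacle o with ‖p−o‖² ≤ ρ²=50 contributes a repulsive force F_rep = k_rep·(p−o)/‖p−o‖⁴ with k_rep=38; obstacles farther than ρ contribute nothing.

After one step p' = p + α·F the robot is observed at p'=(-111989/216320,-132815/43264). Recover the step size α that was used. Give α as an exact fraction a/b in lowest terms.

F_att = 1·(g−p) = 1·(-6,9) = (-6.0000,9.0000)
o1: d²=32 ≤ ρ²=50; F_rep = 38·(4,-4)/32² = (0.1484,-0.1484)
o2: d²=82 > ρ²=50 → inactive
o3: d²=377 > ρ²=50 → inactive
o4: d²=13 ≤ ρ²=50; F_rep = 38·(3,2)/13² = (0.6746,0.4497)
F = F_att + ΣF_rep = (-5.1770,9.3013)
Δp = p'−p = (-0.5177,0.9301); α = Δx/Fx = (-111989/216320) / (-111989/21632) = 1/10
check: Δy/Fy = (40241/43264) / (201205/21632) = 1/10 ✓

α = 1/10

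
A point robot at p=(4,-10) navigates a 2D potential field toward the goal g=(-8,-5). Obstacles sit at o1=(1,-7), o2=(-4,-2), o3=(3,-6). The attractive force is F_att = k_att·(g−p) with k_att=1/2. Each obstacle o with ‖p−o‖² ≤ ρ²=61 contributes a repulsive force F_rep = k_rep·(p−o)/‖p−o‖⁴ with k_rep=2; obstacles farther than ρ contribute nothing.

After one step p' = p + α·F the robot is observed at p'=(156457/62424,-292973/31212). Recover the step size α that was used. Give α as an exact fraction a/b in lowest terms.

F_att = 1/2·(g−p) = 1/2·(-12,5) = (-6.0000,2.5000)
o1: d²=18 ≤ ρ²=61; F_rep = 2·(3,-3)/18² = (0.0185,-0.0185)
o2: d²=128 > ρ²=61 → inactive
o3: d²=17 ≤ ρ²=61; F_rep = 2·(1,-4)/17² = (0.0069,-0.0277)
F = F_att + ΣF_rep = (-5.9746,2.4538)
Δp = p'−p = (-1.4936,0.6134); α = Δx/Fx = (-93239/62424) / (-93239/15606) = 1/4
check: Δy/Fy = (19147/31212) / (19147/7803) = 1/4 ✓

α = 1/4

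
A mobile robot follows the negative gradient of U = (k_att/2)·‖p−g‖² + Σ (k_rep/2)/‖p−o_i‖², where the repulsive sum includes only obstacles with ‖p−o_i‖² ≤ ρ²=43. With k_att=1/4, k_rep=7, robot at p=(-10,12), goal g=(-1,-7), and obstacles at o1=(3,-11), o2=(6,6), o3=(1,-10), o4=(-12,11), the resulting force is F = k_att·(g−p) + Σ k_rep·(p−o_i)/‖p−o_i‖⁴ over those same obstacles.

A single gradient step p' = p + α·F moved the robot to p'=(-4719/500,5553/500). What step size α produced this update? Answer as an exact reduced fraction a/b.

F_att = 1/4·(g−p) = 1/4·(9,-19) = (2.2500,-4.7500)
o1: d²=698 > ρ²=43 → inactive
o2: d²=292 > ρ²=43 → inactive
o3: d²=605 > ρ²=43 → inactive
o4: d²=5 ≤ ρ²=43; F_rep = 7·(2,1)/5² = (0.5600,0.2800)
F = F_att + ΣF_rep = (2.8100,-4.4700)
Δp = p'−p = (0.5620,-0.8940); α = Δx/Fx = (281/500) / (281/100) = 1/5
check: Δy/Fy = (-447/500) / (-447/100) = 1/5 ✓

α = 1/5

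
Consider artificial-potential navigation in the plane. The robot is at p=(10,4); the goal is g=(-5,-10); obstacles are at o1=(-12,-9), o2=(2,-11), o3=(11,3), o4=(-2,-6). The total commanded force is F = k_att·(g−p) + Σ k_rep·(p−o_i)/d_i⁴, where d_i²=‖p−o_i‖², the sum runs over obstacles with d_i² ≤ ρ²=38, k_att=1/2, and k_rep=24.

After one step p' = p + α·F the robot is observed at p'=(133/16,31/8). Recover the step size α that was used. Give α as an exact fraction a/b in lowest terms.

α = 1/8

F_att = 1/2·(g−p) = 1/2·(-15,-14) = (-7.5000,-7.0000)
o1: d²=653 > ρ²=38 → inactive
o2: d²=289 > ρ²=38 → inactive
o3: d²=2 ≤ ρ²=38; F_rep = 24·(-1,1)/2² = (-6.0000,6.0000)
o4: d²=244 > ρ²=38 → inactive
F = F_att + ΣF_rep = (-13.5000,-1.0000)
Δp = p'−p = (-1.6875,-0.1250); α = Δx/Fx = (-27/16) / (-27/2) = 1/8
check: Δy/Fy = (-1/8) / (-1) = 1/8 ✓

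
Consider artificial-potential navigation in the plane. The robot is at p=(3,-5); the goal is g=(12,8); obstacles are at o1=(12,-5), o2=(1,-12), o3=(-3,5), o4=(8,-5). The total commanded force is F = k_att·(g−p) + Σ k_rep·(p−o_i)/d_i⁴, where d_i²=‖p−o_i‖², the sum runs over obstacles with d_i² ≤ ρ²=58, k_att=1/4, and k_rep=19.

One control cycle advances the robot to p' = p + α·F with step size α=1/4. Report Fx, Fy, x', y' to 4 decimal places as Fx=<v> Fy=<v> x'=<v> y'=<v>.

Fx=2.1115 Fy=3.2973 x'=3.5279 y'=-4.1757

F_att = 1/4·(g−p) = 1/4·(9,13) = (2.2500,3.2500)
o1: d²=81 > ρ²=58 → inactive
o2: d²=53 ≤ ρ²=58; F_rep = 19·(2,7)/53² = (0.0135,0.0473)
o3: d²=136 > ρ²=58 → inactive
o4: d²=25 ≤ ρ²=58; F_rep = 19·(-5,0)/25² = (-0.1520,0.0000)
F = F_att + ΣF_rep = (2.1115,3.2973)
p' = p + 1/4·F = (3.5279,-4.1757)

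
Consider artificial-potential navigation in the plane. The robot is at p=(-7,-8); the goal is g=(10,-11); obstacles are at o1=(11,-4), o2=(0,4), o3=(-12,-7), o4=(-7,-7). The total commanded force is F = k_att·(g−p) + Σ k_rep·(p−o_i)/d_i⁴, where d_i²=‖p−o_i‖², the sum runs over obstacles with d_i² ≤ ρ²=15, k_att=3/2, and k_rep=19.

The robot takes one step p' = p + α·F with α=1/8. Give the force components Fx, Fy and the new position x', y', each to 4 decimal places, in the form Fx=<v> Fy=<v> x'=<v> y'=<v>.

Fx=25.5000 Fy=-23.5000 x'=-3.8125 y'=-10.9375

F_att = 3/2·(g−p) = 3/2·(17,-3) = (25.5000,-4.5000)
o1: d²=340 > ρ²=15 → inactive
o2: d²=193 > ρ²=15 → inactive
o3: d²=26 > ρ²=15 → inactive
o4: d²=1 ≤ ρ²=15; F_rep = 19·(0,-1)/1² = (0.0000,-19.0000)
F = F_att + ΣF_rep = (25.5000,-23.5000)
p' = p + 1/8·F = (-3.8125,-10.9375)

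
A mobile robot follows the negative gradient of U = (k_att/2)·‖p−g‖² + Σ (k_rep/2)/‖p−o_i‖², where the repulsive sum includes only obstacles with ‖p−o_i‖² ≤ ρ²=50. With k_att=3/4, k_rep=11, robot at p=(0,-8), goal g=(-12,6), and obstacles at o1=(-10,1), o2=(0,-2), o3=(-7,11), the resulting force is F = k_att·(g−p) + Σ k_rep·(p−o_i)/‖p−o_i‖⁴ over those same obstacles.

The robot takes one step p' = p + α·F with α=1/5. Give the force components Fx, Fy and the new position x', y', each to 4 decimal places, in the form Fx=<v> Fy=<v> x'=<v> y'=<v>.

F_att = 3/4·(g−p) = 3/4·(-12,14) = (-9.0000,10.5000)
o1: d²=181 > ρ²=50 → inactive
o2: d²=36 ≤ ρ²=50; F_rep = 11·(0,-6)/36² = (0.0000,-0.0509)
o3: d²=410 > ρ²=50 → inactive
F = F_att + ΣF_rep = (-9.0000,10.4491)
p' = p + 1/5·F = (-1.8000,-5.9102)

Fx=-9.0000 Fy=10.4491 x'=-1.8000 y'=-5.9102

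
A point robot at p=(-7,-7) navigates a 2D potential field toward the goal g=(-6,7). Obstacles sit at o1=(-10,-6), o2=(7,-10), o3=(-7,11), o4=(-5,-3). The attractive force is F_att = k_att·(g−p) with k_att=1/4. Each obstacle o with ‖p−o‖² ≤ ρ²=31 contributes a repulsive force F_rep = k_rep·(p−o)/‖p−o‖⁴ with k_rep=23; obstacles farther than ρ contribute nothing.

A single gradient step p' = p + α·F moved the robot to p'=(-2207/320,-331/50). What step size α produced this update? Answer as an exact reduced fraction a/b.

α = 1/8

F_att = 1/4·(g−p) = 1/4·(1,14) = (0.2500,3.5000)
o1: d²=10 ≤ ρ²=31; F_rep = 23·(3,-1)/10² = (0.6900,-0.2300)
o2: d²=205 > ρ²=31 → inactive
o3: d²=324 > ρ²=31 → inactive
o4: d²=20 ≤ ρ²=31; F_rep = 23·(-2,-4)/20² = (-0.1150,-0.2300)
F = F_att + ΣF_rep = (0.8250,3.0400)
Δp = p'−p = (0.1031,0.3800); α = Δx/Fx = (33/320) / (33/40) = 1/8
check: Δy/Fy = (19/50) / (76/25) = 1/8 ✓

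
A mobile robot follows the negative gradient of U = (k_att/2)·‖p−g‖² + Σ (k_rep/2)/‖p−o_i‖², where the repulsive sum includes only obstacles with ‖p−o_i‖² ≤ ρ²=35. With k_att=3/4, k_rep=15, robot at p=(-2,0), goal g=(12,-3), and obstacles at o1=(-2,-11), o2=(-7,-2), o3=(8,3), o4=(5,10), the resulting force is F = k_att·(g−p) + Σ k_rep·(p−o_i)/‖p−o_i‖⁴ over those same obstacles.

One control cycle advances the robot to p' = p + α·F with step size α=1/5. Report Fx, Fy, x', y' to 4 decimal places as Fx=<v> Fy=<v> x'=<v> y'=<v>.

F_att = 3/4·(g−p) = 3/4·(14,-3) = (10.5000,-2.2500)
o1: d²=121 > ρ²=35 → inactive
o2: d²=29 ≤ ρ²=35; F_rep = 15·(5,2)/29² = (0.0892,0.0357)
o3: d²=109 > ρ²=35 → inactive
o4: d²=149 > ρ²=35 → inactive
F = F_att + ΣF_rep = (10.5892,-2.2143)
p' = p + 1/5·F = (0.1178,-0.4429)

Fx=10.5892 Fy=-2.2143 x'=0.1178 y'=-0.4429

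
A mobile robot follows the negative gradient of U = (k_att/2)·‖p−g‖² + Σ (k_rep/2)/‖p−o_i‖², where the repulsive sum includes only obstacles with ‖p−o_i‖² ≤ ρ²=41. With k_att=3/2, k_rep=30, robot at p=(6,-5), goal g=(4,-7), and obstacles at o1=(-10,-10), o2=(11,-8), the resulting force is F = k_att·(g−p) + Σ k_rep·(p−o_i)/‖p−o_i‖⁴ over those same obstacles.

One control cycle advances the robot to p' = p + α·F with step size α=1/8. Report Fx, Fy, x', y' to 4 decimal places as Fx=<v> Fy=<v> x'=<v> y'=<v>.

Fx=-3.1298 Fy=-2.9221 x'=5.6088 y'=-5.3653

F_att = 3/2·(g−p) = 3/2·(-2,-2) = (-3.0000,-3.0000)
o1: d²=281 > ρ²=41 → inactive
o2: d²=34 ≤ ρ²=41; F_rep = 30·(-5,3)/34² = (-0.1298,0.0779)
F = F_att + ΣF_rep = (-3.1298,-2.9221)
p' = p + 1/8·F = (5.6088,-5.3653)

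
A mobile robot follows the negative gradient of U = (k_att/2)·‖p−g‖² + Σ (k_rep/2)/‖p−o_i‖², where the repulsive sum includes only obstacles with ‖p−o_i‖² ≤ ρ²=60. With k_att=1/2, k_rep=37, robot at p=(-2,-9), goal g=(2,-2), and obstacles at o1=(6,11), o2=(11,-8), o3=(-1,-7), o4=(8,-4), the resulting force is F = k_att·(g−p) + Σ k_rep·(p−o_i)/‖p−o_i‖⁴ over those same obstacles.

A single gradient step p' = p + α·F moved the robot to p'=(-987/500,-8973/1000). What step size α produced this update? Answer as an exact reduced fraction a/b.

F_att = 1/2·(g−p) = 1/2·(4,7) = (2.0000,3.5000)
o1: d²=464 > ρ²=60 → inactive
o2: d²=170 > ρ²=60 → inactive
o3: d²=5 ≤ ρ²=60; F_rep = 37·(-1,-2)/5² = (-1.4800,-2.9600)
o4: d²=125 > ρ²=60 → inactive
F = F_att + ΣF_rep = (0.5200,0.5400)
Δp = p'−p = (0.0260,0.0270); α = Δx/Fx = (13/500) / (13/25) = 1/20
check: Δy/Fy = (27/1000) / (27/50) = 1/20 ✓

α = 1/20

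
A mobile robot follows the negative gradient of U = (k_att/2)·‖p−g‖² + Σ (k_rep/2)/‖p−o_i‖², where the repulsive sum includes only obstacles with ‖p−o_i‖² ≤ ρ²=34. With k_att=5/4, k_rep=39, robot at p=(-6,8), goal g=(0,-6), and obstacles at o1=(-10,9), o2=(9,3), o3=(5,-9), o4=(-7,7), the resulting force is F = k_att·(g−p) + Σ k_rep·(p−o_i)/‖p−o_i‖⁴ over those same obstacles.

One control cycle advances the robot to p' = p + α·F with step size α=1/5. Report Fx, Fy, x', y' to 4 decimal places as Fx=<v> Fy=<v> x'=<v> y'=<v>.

Fx=17.7898 Fy=-7.8849 x'=-2.4420 y'=6.4230

F_att = 5/4·(g−p) = 5/4·(6,-14) = (7.5000,-17.5000)
o1: d²=17 ≤ ρ²=34; F_rep = 39·(4,-1)/17² = (0.5398,-0.1349)
o2: d²=250 > ρ²=34 → inactive
o3: d²=410 > ρ²=34 → inactive
o4: d²=2 ≤ ρ²=34; F_rep = 39·(1,1)/2² = (9.7500,9.7500)
F = F_att + ΣF_rep = (17.7898,-7.8849)
p' = p + 1/5·F = (-2.4420,6.4230)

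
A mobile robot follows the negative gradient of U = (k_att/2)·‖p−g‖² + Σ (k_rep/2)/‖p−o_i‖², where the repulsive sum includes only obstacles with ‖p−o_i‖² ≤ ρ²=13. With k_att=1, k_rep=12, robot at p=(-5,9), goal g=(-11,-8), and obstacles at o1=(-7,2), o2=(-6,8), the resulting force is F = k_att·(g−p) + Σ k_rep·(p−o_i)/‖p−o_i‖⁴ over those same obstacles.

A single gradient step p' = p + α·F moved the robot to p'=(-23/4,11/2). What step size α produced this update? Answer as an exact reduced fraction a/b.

F_att = 1·(g−p) = 1·(-6,-17) = (-6.0000,-17.0000)
o1: d²=53 > ρ²=13 → inactive
o2: d²=2 ≤ ρ²=13; F_rep = 12·(1,1)/2² = (3.0000,3.0000)
F = F_att + ΣF_rep = (-3.0000,-14.0000)
Δp = p'−p = (-0.7500,-3.5000); α = Δx/Fx = (-3/4) / (-3) = 1/4
check: Δy/Fy = (-7/2) / (-14) = 1/4 ✓

α = 1/4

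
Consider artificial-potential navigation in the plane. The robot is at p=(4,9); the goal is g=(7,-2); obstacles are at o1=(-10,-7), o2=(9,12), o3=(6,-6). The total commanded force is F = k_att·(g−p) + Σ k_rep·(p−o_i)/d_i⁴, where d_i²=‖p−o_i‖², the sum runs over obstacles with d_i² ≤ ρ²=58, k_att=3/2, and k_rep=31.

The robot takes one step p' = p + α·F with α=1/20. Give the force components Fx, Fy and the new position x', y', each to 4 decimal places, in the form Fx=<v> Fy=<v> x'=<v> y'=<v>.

Fx=4.3659 Fy=-16.5804 x'=4.2183 y'=8.1710

F_att = 3/2·(g−p) = 3/2·(3,-11) = (4.5000,-16.5000)
o1: d²=452 > ρ²=58 → inactive
o2: d²=34 ≤ ρ²=58; F_rep = 31·(-5,-3)/34² = (-0.1341,-0.0804)
o3: d²=229 > ρ²=58 → inactive
F = F_att + ΣF_rep = (4.3659,-16.5804)
p' = p + 1/20·F = (4.2183,8.1710)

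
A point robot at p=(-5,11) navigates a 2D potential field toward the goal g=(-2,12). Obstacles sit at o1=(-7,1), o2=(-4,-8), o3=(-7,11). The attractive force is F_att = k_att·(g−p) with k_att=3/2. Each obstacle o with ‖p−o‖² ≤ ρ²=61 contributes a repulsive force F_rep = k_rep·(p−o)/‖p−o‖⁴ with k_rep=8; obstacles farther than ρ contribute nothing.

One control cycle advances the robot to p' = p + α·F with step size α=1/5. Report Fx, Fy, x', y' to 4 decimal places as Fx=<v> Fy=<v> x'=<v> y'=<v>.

Fx=5.5000 Fy=1.5000 x'=-3.9000 y'=11.3000

F_att = 3/2·(g−p) = 3/2·(3,1) = (4.5000,1.5000)
o1: d²=104 > ρ²=61 → inactive
o2: d²=362 > ρ²=61 → inactive
o3: d²=4 ≤ ρ²=61; F_rep = 8·(2,0)/4² = (1.0000,0.0000)
F = F_att + ΣF_rep = (5.5000,1.5000)
p' = p + 1/5·F = (-3.9000,11.3000)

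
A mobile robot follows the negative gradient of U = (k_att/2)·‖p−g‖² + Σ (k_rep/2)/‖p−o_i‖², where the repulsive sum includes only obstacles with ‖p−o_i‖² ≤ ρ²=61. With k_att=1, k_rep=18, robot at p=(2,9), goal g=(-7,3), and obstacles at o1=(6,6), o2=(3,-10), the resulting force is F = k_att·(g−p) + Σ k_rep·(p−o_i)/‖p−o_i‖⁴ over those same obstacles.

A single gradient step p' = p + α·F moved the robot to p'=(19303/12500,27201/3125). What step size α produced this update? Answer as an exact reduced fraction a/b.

F_att = 1·(g−p) = 1·(-9,-6) = (-9.0000,-6.0000)
o1: d²=25 ≤ ρ²=61; F_rep = 18·(-4,3)/25² = (-0.1152,0.0864)
o2: d²=362 > ρ²=61 → inactive
F = F_att + ΣF_rep = (-9.1152,-5.9136)
Δp = p'−p = (-0.4558,-0.2957); α = Δx/Fx = (-5697/12500) / (-5697/625) = 1/20
check: Δy/Fy = (-924/3125) / (-3696/625) = 1/20 ✓

α = 1/20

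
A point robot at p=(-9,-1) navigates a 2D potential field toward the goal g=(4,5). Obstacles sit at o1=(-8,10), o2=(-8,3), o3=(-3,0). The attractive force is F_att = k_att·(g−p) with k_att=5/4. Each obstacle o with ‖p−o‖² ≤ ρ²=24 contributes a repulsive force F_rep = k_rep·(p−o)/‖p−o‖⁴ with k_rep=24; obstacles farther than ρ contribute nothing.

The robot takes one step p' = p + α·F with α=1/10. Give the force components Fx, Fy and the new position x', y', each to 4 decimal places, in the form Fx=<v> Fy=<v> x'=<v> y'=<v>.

F_att = 5/4·(g−p) = 5/4·(13,6) = (16.2500,7.5000)
o1: d²=122 > ρ²=24 → inactive
o2: d²=17 ≤ ρ²=24; F_rep = 24·(-1,-4)/17² = (-0.0830,-0.3322)
o3: d²=37 > ρ²=24 → inactive
F = F_att + ΣF_rep = (16.1670,7.1678)
p' = p + 1/10·F = (-7.3833,-0.2832)

Fx=16.1670 Fy=7.1678 x'=-7.3833 y'=-0.2832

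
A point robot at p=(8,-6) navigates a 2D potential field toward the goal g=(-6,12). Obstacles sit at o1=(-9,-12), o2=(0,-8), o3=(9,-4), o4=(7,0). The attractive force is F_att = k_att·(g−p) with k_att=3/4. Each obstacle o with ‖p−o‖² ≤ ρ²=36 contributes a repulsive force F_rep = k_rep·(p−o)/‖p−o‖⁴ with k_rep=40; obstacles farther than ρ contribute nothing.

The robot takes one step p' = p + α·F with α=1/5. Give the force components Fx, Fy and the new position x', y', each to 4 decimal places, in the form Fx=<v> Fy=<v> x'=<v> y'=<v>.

F_att = 3/4·(g−p) = 3/4·(-14,18) = (-10.5000,13.5000)
o1: d²=325 > ρ²=36 → inactive
o2: d²=68 > ρ²=36 → inactive
o3: d²=5 ≤ ρ²=36; F_rep = 40·(-1,-2)/5² = (-1.6000,-3.2000)
o4: d²=37 > ρ²=36 → inactive
F = F_att + ΣF_rep = (-12.1000,10.3000)
p' = p + 1/5·F = (5.5800,-3.9400)

Fx=-12.1000 Fy=10.3000 x'=5.5800 y'=-3.9400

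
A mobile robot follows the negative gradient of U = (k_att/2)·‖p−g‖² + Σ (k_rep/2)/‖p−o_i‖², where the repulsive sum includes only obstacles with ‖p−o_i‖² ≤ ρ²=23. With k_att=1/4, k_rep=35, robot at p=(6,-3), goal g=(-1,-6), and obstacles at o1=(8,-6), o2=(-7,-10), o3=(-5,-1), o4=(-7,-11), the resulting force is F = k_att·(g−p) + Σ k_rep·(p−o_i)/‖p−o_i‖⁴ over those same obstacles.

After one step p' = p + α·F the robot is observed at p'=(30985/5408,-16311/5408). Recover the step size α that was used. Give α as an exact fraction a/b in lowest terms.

F_att = 1/4·(g−p) = 1/4·(-7,-3) = (-1.7500,-0.7500)
o1: d²=13 ≤ ρ²=23; F_rep = 35·(-2,3)/13² = (-0.4142,0.6213)
o2: d²=218 > ρ²=23 → inactive
o3: d²=125 > ρ²=23 → inactive
o4: d²=233 > ρ²=23 → inactive
F = F_att + ΣF_rep = (-2.1642,-0.1287)
Δp = p'−p = (-0.2705,-0.0161); α = Δx/Fx = (-1463/5408) / (-1463/676) = 1/8
check: Δy/Fy = (-87/5408) / (-87/676) = 1/8 ✓

α = 1/8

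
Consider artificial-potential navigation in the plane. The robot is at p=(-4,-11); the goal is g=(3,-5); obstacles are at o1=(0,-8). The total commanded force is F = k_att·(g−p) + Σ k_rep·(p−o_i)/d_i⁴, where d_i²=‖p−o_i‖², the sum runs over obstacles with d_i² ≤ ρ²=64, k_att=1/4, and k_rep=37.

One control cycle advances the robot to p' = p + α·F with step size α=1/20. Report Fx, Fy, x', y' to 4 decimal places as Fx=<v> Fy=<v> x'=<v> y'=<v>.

F_att = 1/4·(g−p) = 1/4·(7,6) = (1.7500,1.5000)
o1: d²=25 ≤ ρ²=64; F_rep = 37·(-4,-3)/25² = (-0.2368,-0.1776)
F = F_att + ΣF_rep = (1.5132,1.3224)
p' = p + 1/20·F = (-3.9243,-10.9339)

Fx=1.5132 Fy=1.3224 x'=-3.9243 y'=-10.9339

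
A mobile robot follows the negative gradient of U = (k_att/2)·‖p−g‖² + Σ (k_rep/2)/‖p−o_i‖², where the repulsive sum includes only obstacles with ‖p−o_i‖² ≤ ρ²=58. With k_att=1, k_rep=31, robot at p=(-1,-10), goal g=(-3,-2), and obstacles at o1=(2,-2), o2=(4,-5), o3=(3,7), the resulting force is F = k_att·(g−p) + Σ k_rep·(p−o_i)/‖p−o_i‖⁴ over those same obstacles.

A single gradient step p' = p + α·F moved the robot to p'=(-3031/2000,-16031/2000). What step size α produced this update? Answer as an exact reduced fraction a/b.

α = 1/4

F_att = 1·(g−p) = 1·(-2,8) = (-2.0000,8.0000)
o1: d²=73 > ρ²=58 → inactive
o2: d²=50 ≤ ρ²=58; F_rep = 31·(-5,-5)/50² = (-0.0620,-0.0620)
o3: d²=305 > ρ²=58 → inactive
F = F_att + ΣF_rep = (-2.0620,7.9380)
Δp = p'−p = (-0.5155,1.9845); α = Δx/Fx = (-1031/2000) / (-1031/500) = 1/4
check: Δy/Fy = (3969/2000) / (3969/500) = 1/4 ✓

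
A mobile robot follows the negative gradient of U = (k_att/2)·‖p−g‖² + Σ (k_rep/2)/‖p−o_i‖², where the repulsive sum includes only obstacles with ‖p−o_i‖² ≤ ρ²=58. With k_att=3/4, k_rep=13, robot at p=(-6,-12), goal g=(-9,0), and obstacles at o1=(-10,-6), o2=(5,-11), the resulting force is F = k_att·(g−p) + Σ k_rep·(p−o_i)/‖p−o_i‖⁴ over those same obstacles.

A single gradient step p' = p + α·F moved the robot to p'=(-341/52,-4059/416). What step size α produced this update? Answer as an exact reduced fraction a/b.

α = 1/4

F_att = 3/4·(g−p) = 3/4·(-3,12) = (-2.2500,9.0000)
o1: d²=52 ≤ ρ²=58; F_rep = 13·(4,-6)/52² = (0.0192,-0.0288)
o2: d²=122 > ρ²=58 → inactive
F = F_att + ΣF_rep = (-2.2308,8.9712)
Δp = p'−p = (-0.5577,2.2428); α = Δx/Fx = (-29/52) / (-29/13) = 1/4
check: Δy/Fy = (933/416) / (933/104) = 1/4 ✓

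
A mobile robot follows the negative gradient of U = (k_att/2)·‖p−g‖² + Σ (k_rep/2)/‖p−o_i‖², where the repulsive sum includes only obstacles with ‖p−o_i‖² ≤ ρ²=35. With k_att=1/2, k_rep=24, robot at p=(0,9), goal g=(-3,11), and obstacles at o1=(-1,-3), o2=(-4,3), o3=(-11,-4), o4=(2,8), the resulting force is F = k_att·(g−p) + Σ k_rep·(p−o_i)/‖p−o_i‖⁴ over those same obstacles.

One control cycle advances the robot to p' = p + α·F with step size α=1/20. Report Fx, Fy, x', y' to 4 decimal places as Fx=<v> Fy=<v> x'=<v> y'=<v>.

Fx=-3.4200 Fy=1.9600 x'=-0.1710 y'=9.0980

F_att = 1/2·(g−p) = 1/2·(-3,2) = (-1.5000,1.0000)
o1: d²=145 > ρ²=35 → inactive
o2: d²=52 > ρ²=35 → inactive
o3: d²=290 > ρ²=35 → inactive
o4: d²=5 ≤ ρ²=35; F_rep = 24·(-2,1)/5² = (-1.9200,0.9600)
F = F_att + ΣF_rep = (-3.4200,1.9600)
p' = p + 1/20·F = (-0.1710,9.0980)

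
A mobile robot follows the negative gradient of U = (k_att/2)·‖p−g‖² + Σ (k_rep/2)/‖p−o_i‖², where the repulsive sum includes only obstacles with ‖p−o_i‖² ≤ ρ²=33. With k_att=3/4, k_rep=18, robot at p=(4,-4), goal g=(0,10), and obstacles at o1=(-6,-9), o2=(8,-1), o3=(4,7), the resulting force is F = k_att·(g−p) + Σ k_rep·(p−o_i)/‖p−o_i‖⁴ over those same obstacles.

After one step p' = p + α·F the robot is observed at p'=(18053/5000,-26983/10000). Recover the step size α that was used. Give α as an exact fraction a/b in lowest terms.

F_att = 3/4·(g−p) = 3/4·(-4,14) = (-3.0000,10.5000)
o1: d²=125 > ρ²=33 → inactive
o2: d²=25 ≤ ρ²=33; F_rep = 18·(-4,-3)/25² = (-0.1152,-0.0864)
o3: d²=121 > ρ²=33 → inactive
F = F_att + ΣF_rep = (-3.1152,10.4136)
Δp = p'−p = (-0.3894,1.3017); α = Δx/Fx = (-1947/5000) / (-1947/625) = 1/8
check: Δy/Fy = (13017/10000) / (13017/1250) = 1/8 ✓

α = 1/8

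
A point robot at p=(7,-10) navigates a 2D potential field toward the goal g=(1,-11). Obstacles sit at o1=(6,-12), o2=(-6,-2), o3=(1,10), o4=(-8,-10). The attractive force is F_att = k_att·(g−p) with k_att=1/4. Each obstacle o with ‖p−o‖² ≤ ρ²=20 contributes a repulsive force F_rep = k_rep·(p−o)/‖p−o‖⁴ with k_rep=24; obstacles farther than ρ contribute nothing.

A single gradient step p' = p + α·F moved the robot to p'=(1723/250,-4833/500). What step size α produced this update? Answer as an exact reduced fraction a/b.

F_att = 1/4·(g−p) = 1/4·(-6,-1) = (-1.5000,-0.2500)
o1: d²=5 ≤ ρ²=20; F_rep = 24·(1,2)/5² = (0.9600,1.9200)
o2: d²=233 > ρ²=20 → inactive
o3: d²=436 > ρ²=20 → inactive
o4: d²=225 > ρ²=20 → inactive
F = F_att + ΣF_rep = (-0.5400,1.6700)
Δp = p'−p = (-0.1080,0.3340); α = Δx/Fx = (-27/250) / (-27/50) = 1/5
check: Δy/Fy = (167/500) / (167/100) = 1/5 ✓

α = 1/5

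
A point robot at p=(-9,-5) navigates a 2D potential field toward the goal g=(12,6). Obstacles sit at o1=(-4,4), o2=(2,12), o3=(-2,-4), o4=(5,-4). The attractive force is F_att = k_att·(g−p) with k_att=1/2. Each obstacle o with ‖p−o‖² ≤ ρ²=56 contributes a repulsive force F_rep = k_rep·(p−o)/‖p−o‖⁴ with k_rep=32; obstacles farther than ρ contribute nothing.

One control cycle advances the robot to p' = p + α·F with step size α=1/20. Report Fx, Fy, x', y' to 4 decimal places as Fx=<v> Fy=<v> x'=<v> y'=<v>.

F_att = 1/2·(g−p) = 1/2·(21,11) = (10.5000,5.5000)
o1: d²=106 > ρ²=56 → inactive
o2: d²=410 > ρ²=56 → inactive
o3: d²=50 ≤ ρ²=56; F_rep = 32·(-7,-1)/50² = (-0.0896,-0.0128)
o4: d²=197 > ρ²=56 → inactive
F = F_att + ΣF_rep = (10.4104,5.4872)
p' = p + 1/20·F = (-8.4795,-4.7256)

Fx=10.4104 Fy=5.4872 x'=-8.4795 y'=-4.7256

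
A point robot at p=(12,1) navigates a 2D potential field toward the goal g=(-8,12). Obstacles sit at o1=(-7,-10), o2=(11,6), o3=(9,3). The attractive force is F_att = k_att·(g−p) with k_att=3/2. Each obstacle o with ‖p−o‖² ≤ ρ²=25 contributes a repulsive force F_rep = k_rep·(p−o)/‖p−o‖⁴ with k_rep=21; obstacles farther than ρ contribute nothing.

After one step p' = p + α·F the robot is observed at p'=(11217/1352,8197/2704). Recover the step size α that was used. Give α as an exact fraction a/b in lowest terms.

α = 1/8

F_att = 3/2·(g−p) = 3/2·(-20,11) = (-30.0000,16.5000)
o1: d²=482 > ρ²=25 → inactive
o2: d²=26 > ρ²=25 → inactive
o3: d²=13 ≤ ρ²=25; F_rep = 21·(3,-2)/13² = (0.3728,-0.2485)
F = F_att + ΣF_rep = (-29.6272,16.2515)
Δp = p'−p = (-3.7034,2.0314); α = Δx/Fx = (-5007/1352) / (-5007/169) = 1/8
check: Δy/Fy = (5493/2704) / (5493/338) = 1/8 ✓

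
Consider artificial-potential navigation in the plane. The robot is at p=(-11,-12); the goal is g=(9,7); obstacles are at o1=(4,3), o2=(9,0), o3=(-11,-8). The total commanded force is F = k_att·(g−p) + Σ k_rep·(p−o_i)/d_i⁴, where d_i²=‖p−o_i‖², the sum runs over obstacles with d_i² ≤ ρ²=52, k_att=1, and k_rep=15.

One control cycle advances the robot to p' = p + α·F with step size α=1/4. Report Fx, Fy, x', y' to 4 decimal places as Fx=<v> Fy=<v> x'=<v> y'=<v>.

Fx=20.0000 Fy=18.7656 x'=-6.0000 y'=-7.3086

F_att = 1·(g−p) = 1·(20,19) = (20.0000,19.0000)
o1: d²=450 > ρ²=52 → inactive
o2: d²=544 > ρ²=52 → inactive
o3: d²=16 ≤ ρ²=52; F_rep = 15·(0,-4)/16² = (0.0000,-0.2344)
F = F_att + ΣF_rep = (20.0000,18.7656)
p' = p + 1/4·F = (-6.0000,-7.3086)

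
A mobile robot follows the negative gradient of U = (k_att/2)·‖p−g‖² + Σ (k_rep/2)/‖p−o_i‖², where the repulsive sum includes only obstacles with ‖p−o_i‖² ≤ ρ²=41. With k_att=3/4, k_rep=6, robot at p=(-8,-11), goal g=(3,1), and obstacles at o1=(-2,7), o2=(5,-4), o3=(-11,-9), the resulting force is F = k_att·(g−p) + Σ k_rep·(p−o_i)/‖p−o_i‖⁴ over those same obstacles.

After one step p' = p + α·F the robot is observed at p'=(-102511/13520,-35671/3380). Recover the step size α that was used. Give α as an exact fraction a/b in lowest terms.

α = 1/20

F_att = 3/4·(g−p) = 3/4·(11,12) = (8.2500,9.0000)
o1: d²=360 > ρ²=41 → inactive
o2: d²=218 > ρ²=41 → inactive
o3: d²=13 ≤ ρ²=41; F_rep = 6·(3,-2)/13² = (0.1065,-0.0710)
F = F_att + ΣF_rep = (8.3565,8.9290)
Δp = p'−p = (0.4178,0.4464); α = Δx/Fx = (5649/13520) / (5649/676) = 1/20
check: Δy/Fy = (1509/3380) / (1509/169) = 1/20 ✓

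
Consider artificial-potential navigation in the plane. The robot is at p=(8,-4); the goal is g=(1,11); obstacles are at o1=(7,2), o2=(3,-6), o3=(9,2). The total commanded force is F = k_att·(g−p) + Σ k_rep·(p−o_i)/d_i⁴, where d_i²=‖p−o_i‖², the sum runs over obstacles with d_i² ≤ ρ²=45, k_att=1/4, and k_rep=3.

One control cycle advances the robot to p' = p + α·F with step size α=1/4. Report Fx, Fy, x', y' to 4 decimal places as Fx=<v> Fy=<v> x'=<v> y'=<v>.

Fx=-1.7322 Fy=3.7308 x'=7.5670 y'=-3.0673

F_att = 1/4·(g−p) = 1/4·(-7,15) = (-1.7500,3.7500)
o1: d²=37 ≤ ρ²=45; F_rep = 3·(1,-6)/37² = (0.0022,-0.0131)
o2: d²=29 ≤ ρ²=45; F_rep = 3·(5,2)/29² = (0.0178,0.0071)
o3: d²=37 ≤ ρ²=45; F_rep = 3·(-1,-6)/37² = (-0.0022,-0.0131)
F = F_att + ΣF_rep = (-1.7322,3.7308)
p' = p + 1/4·F = (7.5670,-3.0673)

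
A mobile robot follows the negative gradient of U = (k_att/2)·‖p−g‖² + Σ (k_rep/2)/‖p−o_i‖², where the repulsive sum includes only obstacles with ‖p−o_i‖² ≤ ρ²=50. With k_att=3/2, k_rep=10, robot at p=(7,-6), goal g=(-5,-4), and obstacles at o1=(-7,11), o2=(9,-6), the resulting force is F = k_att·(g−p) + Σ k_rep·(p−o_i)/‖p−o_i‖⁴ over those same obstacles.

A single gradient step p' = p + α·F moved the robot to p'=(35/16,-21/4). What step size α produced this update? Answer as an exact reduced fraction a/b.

F_att = 3/2·(g−p) = 3/2·(-12,2) = (-18.0000,3.0000)
o1: d²=485 > ρ²=50 → inactive
o2: d²=4 ≤ ρ²=50; F_rep = 10·(-2,0)/4² = (-1.2500,0.0000)
F = F_att + ΣF_rep = (-19.2500,3.0000)
Δp = p'−p = (-4.8125,0.7500); α = Δx/Fx = (-77/16) / (-77/4) = 1/4
check: Δy/Fy = (3/4) / (3) = 1/4 ✓

α = 1/4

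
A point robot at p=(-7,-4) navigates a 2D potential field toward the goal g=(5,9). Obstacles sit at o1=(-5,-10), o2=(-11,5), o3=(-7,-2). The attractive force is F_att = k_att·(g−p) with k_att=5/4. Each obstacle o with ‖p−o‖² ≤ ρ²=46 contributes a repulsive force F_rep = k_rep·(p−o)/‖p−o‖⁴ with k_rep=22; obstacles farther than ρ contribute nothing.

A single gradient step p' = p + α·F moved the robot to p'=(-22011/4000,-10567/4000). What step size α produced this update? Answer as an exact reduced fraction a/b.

α = 1/10

F_att = 5/4·(g−p) = 5/4·(12,13) = (15.0000,16.2500)
o1: d²=40 ≤ ρ²=46; F_rep = 22·(-2,6)/40² = (-0.0275,0.0825)
o2: d²=97 > ρ²=46 → inactive
o3: d²=4 ≤ ρ²=46; F_rep = 22·(0,-2)/4² = (0.0000,-2.7500)
F = F_att + ΣF_rep = (14.9725,13.5825)
Δp = p'−p = (1.4972,1.3582); α = Δx/Fx = (5989/4000) / (5989/400) = 1/10
check: Δy/Fy = (5433/4000) / (5433/400) = 1/10 ✓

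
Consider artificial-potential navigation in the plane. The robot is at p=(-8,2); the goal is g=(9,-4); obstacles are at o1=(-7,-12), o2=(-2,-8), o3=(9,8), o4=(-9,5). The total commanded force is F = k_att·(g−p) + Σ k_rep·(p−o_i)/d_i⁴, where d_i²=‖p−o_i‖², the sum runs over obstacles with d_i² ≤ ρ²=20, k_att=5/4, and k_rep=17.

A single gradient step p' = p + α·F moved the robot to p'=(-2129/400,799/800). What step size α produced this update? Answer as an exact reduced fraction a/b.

α = 1/8

F_att = 5/4·(g−p) = 5/4·(17,-6) = (21.2500,-7.5000)
o1: d²=197 > ρ²=20 → inactive
o2: d²=136 > ρ²=20 → inactive
o3: d²=325 > ρ²=20 → inactive
o4: d²=10 ≤ ρ²=20; F_rep = 17·(1,-3)/10² = (0.1700,-0.5100)
F = F_att + ΣF_rep = (21.4200,-8.0100)
Δp = p'−p = (2.6775,-1.0012); α = Δx/Fx = (1071/400) / (1071/50) = 1/8
check: Δy/Fy = (-801/800) / (-801/100) = 1/8 ✓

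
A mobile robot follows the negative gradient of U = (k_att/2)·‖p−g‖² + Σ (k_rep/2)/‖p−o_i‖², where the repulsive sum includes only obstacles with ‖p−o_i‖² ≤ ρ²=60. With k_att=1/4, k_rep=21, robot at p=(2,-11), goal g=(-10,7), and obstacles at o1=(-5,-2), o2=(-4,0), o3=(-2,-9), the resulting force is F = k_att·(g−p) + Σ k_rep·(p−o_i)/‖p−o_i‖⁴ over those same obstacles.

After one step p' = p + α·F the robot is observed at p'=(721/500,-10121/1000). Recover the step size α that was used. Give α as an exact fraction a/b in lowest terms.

α = 1/5

F_att = 1/4·(g−p) = 1/4·(-12,18) = (-3.0000,4.5000)
o1: d²=130 > ρ²=60 → inactive
o2: d²=157 > ρ²=60 → inactive
o3: d²=20 ≤ ρ²=60; F_rep = 21·(4,-2)/20² = (0.2100,-0.1050)
F = F_att + ΣF_rep = (-2.7900,4.3950)
Δp = p'−p = (-0.5580,0.8790); α = Δx/Fx = (-279/500) / (-279/100) = 1/5
check: Δy/Fy = (879/1000) / (879/200) = 1/5 ✓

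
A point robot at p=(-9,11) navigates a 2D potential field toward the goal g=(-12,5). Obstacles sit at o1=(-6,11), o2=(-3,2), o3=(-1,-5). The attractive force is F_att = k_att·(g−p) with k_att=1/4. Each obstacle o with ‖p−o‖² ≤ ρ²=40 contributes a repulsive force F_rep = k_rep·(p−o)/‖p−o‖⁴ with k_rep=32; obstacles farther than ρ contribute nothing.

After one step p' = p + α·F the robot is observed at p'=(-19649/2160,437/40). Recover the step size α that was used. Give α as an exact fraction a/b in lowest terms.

F_att = 1/4·(g−p) = 1/4·(-3,-6) = (-0.7500,-1.5000)
o1: d²=9 ≤ ρ²=40; F_rep = 32·(-3,0)/9² = (-1.1852,0.0000)
o2: d²=117 > ρ²=40 → inactive
o3: d²=320 > ρ²=40 → inactive
F = F_att + ΣF_rep = (-1.9352,-1.5000)
Δp = p'−p = (-0.0968,-0.0750); α = Δx/Fx = (-209/2160) / (-209/108) = 1/20
check: Δy/Fy = (-3/40) / (-3/2) = 1/20 ✓

α = 1/20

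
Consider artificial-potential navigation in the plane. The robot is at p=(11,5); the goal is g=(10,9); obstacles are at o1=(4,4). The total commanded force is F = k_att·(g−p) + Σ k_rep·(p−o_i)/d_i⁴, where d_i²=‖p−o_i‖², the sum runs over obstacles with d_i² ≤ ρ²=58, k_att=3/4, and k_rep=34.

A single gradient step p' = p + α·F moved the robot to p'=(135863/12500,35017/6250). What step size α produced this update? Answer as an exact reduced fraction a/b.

F_att = 3/4·(g−p) = 3/4·(-1,4) = (-0.7500,3.0000)
o1: d²=50 ≤ ρ²=58; F_rep = 34·(7,1)/50² = (0.0952,0.0136)
F = F_att + ΣF_rep = (-0.6548,3.0136)
Δp = p'−p = (-0.1310,0.6027); α = Δx/Fx = (-1637/12500) / (-1637/2500) = 1/5
check: Δy/Fy = (3767/6250) / (3767/1250) = 1/5 ✓

α = 1/5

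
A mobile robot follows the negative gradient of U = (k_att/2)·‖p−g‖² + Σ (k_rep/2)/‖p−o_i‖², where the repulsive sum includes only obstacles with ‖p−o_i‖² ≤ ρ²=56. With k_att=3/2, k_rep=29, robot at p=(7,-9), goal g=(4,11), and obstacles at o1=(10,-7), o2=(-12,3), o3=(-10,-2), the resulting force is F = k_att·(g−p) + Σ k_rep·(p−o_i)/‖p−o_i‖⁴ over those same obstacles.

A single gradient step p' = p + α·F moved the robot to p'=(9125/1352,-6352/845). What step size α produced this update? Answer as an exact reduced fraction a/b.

F_att = 3/2·(g−p) = 3/2·(-3,20) = (-4.5000,30.0000)
o1: d²=13 ≤ ρ²=56; F_rep = 29·(-3,-2)/13² = (-0.5148,-0.3432)
o2: d²=505 > ρ²=56 → inactive
o3: d²=338 > ρ²=56 → inactive
F = F_att + ΣF_rep = (-5.0148,29.6568)
Δp = p'−p = (-0.2507,1.4828); α = Δx/Fx = (-339/1352) / (-1695/338) = 1/20
check: Δy/Fy = (1253/845) / (5012/169) = 1/20 ✓

α = 1/20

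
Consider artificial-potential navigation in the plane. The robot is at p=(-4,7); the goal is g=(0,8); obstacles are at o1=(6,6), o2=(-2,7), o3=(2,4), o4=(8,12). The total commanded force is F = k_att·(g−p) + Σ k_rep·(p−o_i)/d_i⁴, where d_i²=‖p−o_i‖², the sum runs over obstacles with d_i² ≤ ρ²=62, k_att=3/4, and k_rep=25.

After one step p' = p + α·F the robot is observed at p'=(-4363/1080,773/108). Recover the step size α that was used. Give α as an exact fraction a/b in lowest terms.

F_att = 3/4·(g−p) = 3/4·(4,1) = (3.0000,0.7500)
o1: d²=101 > ρ²=62 → inactive
o2: d²=4 ≤ ρ²=62; F_rep = 25·(-2,0)/4² = (-3.1250,0.0000)
o3: d²=45 ≤ ρ²=62; F_rep = 25·(-6,3)/45² = (-0.0741,0.0370)
o4: d²=169 > ρ²=62 → inactive
F = F_att + ΣF_rep = (-0.1991,0.7870)
Δp = p'−p = (-0.0398,0.1574); α = Δx/Fx = (-43/1080) / (-43/216) = 1/5
check: Δy/Fy = (17/108) / (85/108) = 1/5 ✓

α = 1/5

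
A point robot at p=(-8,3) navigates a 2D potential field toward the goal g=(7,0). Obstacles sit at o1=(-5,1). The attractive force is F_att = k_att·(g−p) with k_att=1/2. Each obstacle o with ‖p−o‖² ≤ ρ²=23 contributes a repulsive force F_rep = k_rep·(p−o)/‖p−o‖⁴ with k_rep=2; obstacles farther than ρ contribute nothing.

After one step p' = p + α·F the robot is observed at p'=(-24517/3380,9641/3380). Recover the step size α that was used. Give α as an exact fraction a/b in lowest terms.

α = 1/10

F_att = 1/2·(g−p) = 1/2·(15,-3) = (7.5000,-1.5000)
o1: d²=13 ≤ ρ²=23; F_rep = 2·(-3,2)/13² = (-0.0355,0.0237)
F = F_att + ΣF_rep = (7.4645,-1.4763)
Δp = p'−p = (0.7464,-0.1476); α = Δx/Fx = (2523/3380) / (2523/338) = 1/10
check: Δy/Fy = (-499/3380) / (-499/338) = 1/10 ✓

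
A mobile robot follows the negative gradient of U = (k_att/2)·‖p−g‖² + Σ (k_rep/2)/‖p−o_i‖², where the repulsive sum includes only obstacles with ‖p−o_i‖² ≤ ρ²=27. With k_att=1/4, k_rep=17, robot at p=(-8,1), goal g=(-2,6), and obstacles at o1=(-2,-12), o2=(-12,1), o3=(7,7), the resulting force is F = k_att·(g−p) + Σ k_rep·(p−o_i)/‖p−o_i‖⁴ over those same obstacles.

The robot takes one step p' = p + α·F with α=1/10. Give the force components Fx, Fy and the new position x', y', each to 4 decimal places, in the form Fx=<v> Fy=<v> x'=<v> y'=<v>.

Fx=1.7656 Fy=1.2500 x'=-7.8234 y'=1.1250

F_att = 1/4·(g−p) = 1/4·(6,5) = (1.5000,1.2500)
o1: d²=205 > ρ²=27 → inactive
o2: d²=16 ≤ ρ²=27; F_rep = 17·(4,0)/16² = (0.2656,0.0000)
o3: d²=261 > ρ²=27 → inactive
F = F_att + ΣF_rep = (1.7656,1.2500)
p' = p + 1/10·F = (-7.8234,1.1250)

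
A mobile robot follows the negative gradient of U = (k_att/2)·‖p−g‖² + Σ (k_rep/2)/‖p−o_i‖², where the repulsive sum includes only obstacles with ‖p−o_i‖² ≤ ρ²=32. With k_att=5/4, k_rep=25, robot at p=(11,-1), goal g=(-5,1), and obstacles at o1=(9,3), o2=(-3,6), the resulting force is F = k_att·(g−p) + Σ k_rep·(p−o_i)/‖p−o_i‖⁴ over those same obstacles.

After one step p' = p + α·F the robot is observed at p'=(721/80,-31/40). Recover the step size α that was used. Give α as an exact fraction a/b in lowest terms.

F_att = 5/4·(g−p) = 5/4·(-16,2) = (-20.0000,2.5000)
o1: d²=20 ≤ ρ²=32; F_rep = 25·(2,-4)/20² = (0.1250,-0.2500)
o2: d²=245 > ρ²=32 → inactive
F = F_att + ΣF_rep = (-19.8750,2.2500)
Δp = p'−p = (-1.9875,0.2250); α = Δx/Fx = (-159/80) / (-159/8) = 1/10
check: Δy/Fy = (9/40) / (9/4) = 1/10 ✓

α = 1/10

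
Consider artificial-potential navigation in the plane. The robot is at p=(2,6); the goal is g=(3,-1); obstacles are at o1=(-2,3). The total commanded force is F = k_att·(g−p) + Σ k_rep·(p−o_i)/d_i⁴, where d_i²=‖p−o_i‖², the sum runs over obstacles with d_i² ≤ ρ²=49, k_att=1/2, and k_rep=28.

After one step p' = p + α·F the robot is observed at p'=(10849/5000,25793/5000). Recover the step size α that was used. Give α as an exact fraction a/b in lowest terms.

F_att = 1/2·(g−p) = 1/2·(1,-7) = (0.5000,-3.5000)
o1: d²=25 ≤ ρ²=49; F_rep = 28·(4,3)/25² = (0.1792,0.1344)
F = F_att + ΣF_rep = (0.6792,-3.3656)
Δp = p'−p = (0.1698,-0.8414); α = Δx/Fx = (849/5000) / (849/1250) = 1/4
check: Δy/Fy = (-4207/5000) / (-4207/1250) = 1/4 ✓

α = 1/4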